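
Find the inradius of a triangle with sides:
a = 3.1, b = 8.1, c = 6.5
s = (a+b+c)/2 = (3.1+8.1+6.5)/2 = 8.85
Area = √(s(s-a)(s-b)(s-c)) = √(8.85·5.75·0.75·2.35) = 9.47044
r = Area/s = 9.47044/8.85 = 1.07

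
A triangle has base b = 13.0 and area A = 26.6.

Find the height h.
A = ½bh  →  h = 2A/b
h = 2·26.6/13.0 = 4.092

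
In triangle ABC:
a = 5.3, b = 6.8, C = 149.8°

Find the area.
Using A = ½ab·sin(C):
A = ½·5.3·6.8·sin(149.8°) = ½·36.04·0.503020 = 9.064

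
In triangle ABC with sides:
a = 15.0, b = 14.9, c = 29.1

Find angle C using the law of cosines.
cos(C) = (a² + b² - c²)/(2ab)
cos(C) = (15.0² + 14.9² - 29.1²)/(2·15.0·14.9) = -399.8/447 = -0.894407
C = arccos(-0.894407) = 153.4°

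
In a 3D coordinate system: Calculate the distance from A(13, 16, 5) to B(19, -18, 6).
d = √[(6)² + (-34)² + (1)²] = √1193 = 34.54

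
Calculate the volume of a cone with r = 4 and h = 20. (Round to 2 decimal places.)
Volume = (1/3) * pi * r² * h
Volume = (1/3) * pi * 4² * 20
Volume = (1/3) * pi * 16 * 20
Volume = (1/3) * pi * 320
Volume = 335.10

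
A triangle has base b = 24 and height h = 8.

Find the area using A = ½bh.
A = ½·24·8 = 96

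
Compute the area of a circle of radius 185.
Area = pi * r²
Area = pi * 185²
Area = pi * 34225
Area = 107521.01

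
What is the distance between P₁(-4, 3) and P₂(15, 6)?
Using the distance formula: d = sqrt((x₂-x₁)² + (y₂-y₁)²)
dx = 15 - (-4) = 19
dy = 6 - 3 = 3
d = sqrt(19² + 3²) = sqrt(361 + 9) = sqrt(370) = 19.24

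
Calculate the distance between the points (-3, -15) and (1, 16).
Using the distance formula: d = sqrt((x₂-x₁)² + (y₂-y₁)²)
dx = 1 - (-3) = 4
dy = 16 - (-15) = 31
d = sqrt(4² + 31²) = sqrt(16 + 961) = sqrt(977) = 31.26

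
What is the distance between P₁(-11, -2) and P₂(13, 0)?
Using the distance formula: d = sqrt((x₂-x₁)² + (y₂-y₁)²)
dx = 13 - (-11) = 24
dy = 0 - (-2) = 2
d = sqrt(24² + 2²) = sqrt(576 + 4) = sqrt(580) = 24.08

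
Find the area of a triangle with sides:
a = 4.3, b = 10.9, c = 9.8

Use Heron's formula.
s = (a+b+c)/2 = (4.3+10.9+9.8)/2 = 12.5
A = √(s(s-a)(s-b)(s-c)) = √(12.5·8.2·1.6·2.7)
A = √442.8 = 21.04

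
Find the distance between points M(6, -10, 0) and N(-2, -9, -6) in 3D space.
d = √[(-8)² + (1)² + (-6)²] = √101 = 10.05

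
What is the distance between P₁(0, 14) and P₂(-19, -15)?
Using the distance formula: d = sqrt((x₂-x₁)² + (y₂-y₁)²)
dx = (-19) - 0 = -19
dy = (-15) - 14 = -29
d = sqrt((-19)² + (-29)²) = sqrt(361 + 841) = sqrt(1202) = 34.67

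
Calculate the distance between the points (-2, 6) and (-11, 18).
Using the distance formula: d = sqrt((x₂-x₁)² + (y₂-y₁)²)
dx = (-11) - (-2) = -9
dy = 18 - 6 = 12
d = sqrt((-9)² + 12²) = sqrt(81 + 144) = sqrt(225) = 15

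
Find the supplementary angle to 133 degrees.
Supplementary angles sum to 180 degrees.
Other angle = 180 - 133
Other angle = 47 degrees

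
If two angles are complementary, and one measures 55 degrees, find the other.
Complementary angles sum to 90 degrees.
Other angle = 90 - 55
Other angle = 35 degrees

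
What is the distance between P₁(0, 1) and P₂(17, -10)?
Using the distance formula: d = sqrt((x₂-x₁)² + (y₂-y₁)²)
dx = 17 - 0 = 17
dy = (-10) - 1 = -11
d = sqrt(17² + (-11)²) = sqrt(289 + 121) = sqrt(410) = 20.25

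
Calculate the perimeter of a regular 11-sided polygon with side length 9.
Perimeter = number of sides * side length
Perimeter = 11 * 9
Perimeter = 99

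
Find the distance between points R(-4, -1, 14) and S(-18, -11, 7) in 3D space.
d = √[(-14)² + (-10)² + (-7)²] = √345 = 18.57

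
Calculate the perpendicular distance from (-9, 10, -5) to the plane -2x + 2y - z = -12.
d = |(-2)(-9) + 2(10) + (-1)(-5) - (-12)| / √((-2)² + 2² + (-1)²) = 55/√9 = 18.33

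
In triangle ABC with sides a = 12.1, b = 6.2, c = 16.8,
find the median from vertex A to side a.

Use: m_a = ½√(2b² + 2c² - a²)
m_a = ½√(2·6.2² + 2·16.8² - 12.1²)
m_a = ½√(76.88 + 564.48 - 146.41) = ½√494.95 = 11.12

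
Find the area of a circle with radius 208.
Area = pi * r²
Area = pi * 208²
Area = pi * 43264
Area = 135917.86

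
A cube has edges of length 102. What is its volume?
Volume = s³
Volume = 102³
Volume = 1061208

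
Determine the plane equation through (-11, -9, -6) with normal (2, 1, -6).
d = n·P = (2)(-11) + (1)(-9) + (-6)(-6) = 5
Plane: 2x + y - 6z = 5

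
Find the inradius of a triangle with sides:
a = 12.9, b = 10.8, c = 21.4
s = (a+b+c)/2 = (12.9+10.8+21.4)/2 = 22.55
Area = √(s(s-a)(s-b)(s-c)) = √(22.55·9.65·11.75·1.15) = 54.2257
r = Area/s = 54.2257/22.55 = 2.405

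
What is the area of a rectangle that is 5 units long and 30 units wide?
Area = length * width
Area = 5 * 30
Area = 150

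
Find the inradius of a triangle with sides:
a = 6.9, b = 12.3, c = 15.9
s = (a+b+c)/2 = (6.9+12.3+15.9)/2 = 17.55
Area = √(s(s-a)(s-b)(s-c)) = √(17.55·10.65·5.25·1.65) = 40.2379
r = Area/s = 40.2379/17.55 = 2.293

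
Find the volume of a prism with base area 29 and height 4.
Volume = base area * height
Volume = 29 * 4
Volume = 116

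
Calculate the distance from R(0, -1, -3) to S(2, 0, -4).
d = √[(2)² + (1)² + (-1)²] = √6 = 2.449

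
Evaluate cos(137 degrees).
cos(137 degrees) = -0.7314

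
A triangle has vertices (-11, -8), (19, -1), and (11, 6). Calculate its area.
Using the coordinate formula: Area = (1/2)|x₁(y₂-y₃) + x₂(y₃-y₁) + x₃(y₁-y₂)|
Area = (1/2)|(-11)((-1)-6) + 19(6-(-8)) + 11((-8)-(-1))|
Area = (1/2)|(-11)*(-7) + 19*14 + 11*(-7)|
Area = (1/2)|77 + 266 + (-77)|
Area = (1/2)*266 = 133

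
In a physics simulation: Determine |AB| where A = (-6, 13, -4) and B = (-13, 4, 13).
d = √[(-7)² + (-9)² + (17)²] = √419 = 20.47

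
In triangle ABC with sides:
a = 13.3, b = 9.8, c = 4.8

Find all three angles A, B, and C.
By the law of cosines:
cos(A) = (b² + c² - a²)/(2bc) = -0.614477  →  A = 127.9°
cos(B) = (a² + c² - b²)/(2ac) = 0.813675  →  B = 35.54°
cos(C) = (a² + b² - c²)/(2ab) = 0.958608  →  C = 16.54°
Check: A + B + C = 180.0° ✓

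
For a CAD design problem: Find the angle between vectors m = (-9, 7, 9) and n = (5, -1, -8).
m·n = -124, |m|² = 211, |n|² = 90
cos θ = -124/√18990 ≈ -0.8998
θ ≈ 154.1°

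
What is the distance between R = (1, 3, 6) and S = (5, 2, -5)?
d = √[(4)² + (-1)² + (-11)²] = √138 = 11.75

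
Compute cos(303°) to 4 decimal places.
cos(303 degrees) = 0.5446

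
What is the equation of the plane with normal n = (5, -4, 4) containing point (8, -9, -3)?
d = n·P = (5)(8) + (-4)(-9) + (4)(-3) = 64
Plane: 5x - 4y + 4z = 64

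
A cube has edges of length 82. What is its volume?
Volume = s³
Volume = 82³
Volume = 551368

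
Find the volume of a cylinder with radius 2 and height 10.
Volume = pi * r² * h
Volume = pi * 2² * 10
Volume = pi * 4 * 10
Volume = pi * 40
Volume = 125.66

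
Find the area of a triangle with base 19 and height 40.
Area = (1/2) * base * height
Area = (1/2) * 19 * 40
Area = 380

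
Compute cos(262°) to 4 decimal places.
cos(262 degrees) = -0.1392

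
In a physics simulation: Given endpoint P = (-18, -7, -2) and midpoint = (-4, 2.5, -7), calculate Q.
Q = (2×(-4) - (-18), 2×2.5 - (-7), 2×(-7) - (-2)) = (10, 12, -12)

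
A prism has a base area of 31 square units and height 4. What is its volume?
Volume = base area * height
Volume = 31 * 4
Volume = 124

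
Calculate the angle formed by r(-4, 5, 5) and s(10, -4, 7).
r·s = -25, |r|² = 66, |s|² = 165
cos θ = -25/√10890 ≈ -0.2396
θ ≈ 103.9°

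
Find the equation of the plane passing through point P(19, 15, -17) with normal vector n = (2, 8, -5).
d = n·P = (2)(19) + (8)(15) + (-5)(-17) = 243
Plane: 2x + 8y - 5z = 243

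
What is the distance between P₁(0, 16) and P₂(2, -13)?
Using the distance formula: d = sqrt((x₂-x₁)² + (y₂-y₁)²)
dx = 2 - 0 = 2
dy = (-13) - 16 = -29
d = sqrt(2² + (-29)²) = sqrt(4 + 841) = sqrt(845) = 29.07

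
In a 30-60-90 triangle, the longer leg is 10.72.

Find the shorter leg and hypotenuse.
In a 30-60-90 triangle, sides are in ratio 1 : √3 : 2.
Long leg = short leg·√3  →  short leg = 10.72/√3 = 6.189
Hypotenuse = 2·(short leg) = 2·10.72/√3 = 12.38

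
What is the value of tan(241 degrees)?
tan(241 degrees) = 1.804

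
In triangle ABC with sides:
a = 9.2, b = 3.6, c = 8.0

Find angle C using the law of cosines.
cos(C) = (a² + b² - c²)/(2ab)
cos(C) = (9.2² + 3.6² - 8.0²)/(2·9.2·3.6) = 33.6/66.24 = 0.507246
C = arccos(0.507246) = 59.52°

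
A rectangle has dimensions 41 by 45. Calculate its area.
Area = length * width
Area = 41 * 45
Area = 1845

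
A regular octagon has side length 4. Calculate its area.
For a regular 8-gon with side length s = 4:
Apothem a = s / (2*tan(pi/8)) = 4 / (2*tan(pi/8)) ≈ 4.8284
Perimeter P = 8 * 4 = 32
Area = (1/2) * P * a = (1/2) * 32 * 4.8284 = 77.25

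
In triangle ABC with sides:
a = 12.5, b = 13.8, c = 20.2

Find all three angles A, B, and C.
By the law of cosines:
cos(A) = (b² + c² - a²)/(2bc) = 0.793209  →  A = 37.51°
cos(B) = (a² + c² - b²)/(2ac) = 0.740297  →  B = 42.24°
cos(C) = (a² + b² - c²)/(2ab) = -0.177826  →  C = 100.2°
Check: A + B + C = 180.0° ✓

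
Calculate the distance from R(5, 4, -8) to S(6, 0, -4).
d = √[(1)² + (-4)² + (4)²] = √33 = 5.745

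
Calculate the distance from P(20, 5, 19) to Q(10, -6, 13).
d = √[(-10)² + (-11)² + (-6)²] = √257 = 16.03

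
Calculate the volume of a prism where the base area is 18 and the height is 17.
Volume = base area * height
Volume = 18 * 17
Volume = 306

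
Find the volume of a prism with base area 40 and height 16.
Volume = base area * height
Volume = 40 * 16
Volume = 640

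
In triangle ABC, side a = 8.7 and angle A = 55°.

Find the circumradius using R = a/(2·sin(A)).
R = a/(2·sin(A)) = 8.7/(2·sin(55°))
R = 8.7/(2·0.819152) = 8.7/1.638304 = 5.31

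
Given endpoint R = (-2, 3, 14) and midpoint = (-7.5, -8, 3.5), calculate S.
S = (2×(-7.5) - (-2), 2×(-8) - 3, 2×3.5 - 14) = (-13, -19, -7)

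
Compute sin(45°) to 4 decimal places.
sin(45 degrees) = sqrt(2)/2
Decimal approximation: 0.7071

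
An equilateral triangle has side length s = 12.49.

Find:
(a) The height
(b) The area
(a) Height h = s·√3/2 = 12.49·√3/2 = 10.82
(b) Area = (√3/4)·s² = (√3/4)·12.49² = (√3/4)·156 = 67.55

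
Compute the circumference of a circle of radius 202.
Circumference = 2 * pi * r
Circumference = 2 * pi * 202
Circumference = 1269.20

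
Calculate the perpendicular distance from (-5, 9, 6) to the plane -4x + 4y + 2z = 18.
d = |(-4)(-5) + 4(9) + 2(6) - (18)| / √((-4)² + 4² + 2²) = 50/√36 = 8.333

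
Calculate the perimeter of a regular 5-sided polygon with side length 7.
Perimeter = number of sides * side length
Perimeter = 5 * 7
Perimeter = 35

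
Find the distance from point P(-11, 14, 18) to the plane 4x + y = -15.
d = |4(-11) + 1(14) + 0(18) - (-15)| / √(4² + 1² + 0²) = 15/√17 = 3.638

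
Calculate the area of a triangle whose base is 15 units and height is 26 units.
Area = (1/2) * base * height
Area = (1/2) * 15 * 26
Area = 195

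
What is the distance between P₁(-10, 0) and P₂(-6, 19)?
Using the distance formula: d = sqrt((x₂-x₁)² + (y₂-y₁)²)
dx = (-6) - (-10) = 4
dy = 19 - 0 = 19
d = sqrt(4² + 19²) = sqrt(16 + 361) = sqrt(377) = 19.42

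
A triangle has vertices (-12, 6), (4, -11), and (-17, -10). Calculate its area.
Using the coordinate formula: Area = (1/2)|x₁(y₂-y₃) + x₂(y₃-y₁) + x₃(y₁-y₂)|
Area = (1/2)|(-12)((-11)-(-10)) + 4((-10)-6) + (-17)(6-(-11))|
Area = (1/2)|(-12)*(-1) + 4*(-16) + (-17)*17|
Area = (1/2)|12 + (-64) + (-289)|
Area = (1/2)*341 = 170.50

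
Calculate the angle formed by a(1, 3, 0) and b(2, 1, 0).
a·b = 5, |a|² = 10, |b|² = 5
cos θ = 5/√50 ≈ 0.7071
θ ≈ 45.0°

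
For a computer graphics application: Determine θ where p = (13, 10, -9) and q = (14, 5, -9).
p·q = 313, |p|² = 350, |q|² = 302
cos θ = 313/√105700 ≈ 0.9627
θ ≈ 15.69°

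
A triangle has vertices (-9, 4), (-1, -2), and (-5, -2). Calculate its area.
Using the coordinate formula: Area = (1/2)|x₁(y₂-y₃) + x₂(y₃-y₁) + x₃(y₁-y₂)|
Area = (1/2)|(-9)((-2)-(-2)) + (-1)((-2)-4) + (-5)(4-(-2))|
Area = (1/2)|(-9)*0 + (-1)*(-6) + (-5)*6|
Area = (1/2)|0 + 6 + (-30)|
Area = (1/2)*24 = 12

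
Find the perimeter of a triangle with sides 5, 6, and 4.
Perimeter = sum of all sides
Perimeter = 5 + 6 + 4
Perimeter = 15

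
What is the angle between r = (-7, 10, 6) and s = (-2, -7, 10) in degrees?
r·s = 4, |r|² = 185, |s|² = 153
cos θ = 4/√28305 ≈ 0.02378
θ ≈ 88.64°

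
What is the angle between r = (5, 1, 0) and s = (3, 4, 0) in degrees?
r·s = 19, |r|² = 26, |s|² = 25
cos θ = 19/√650 ≈ 0.7452
θ ≈ 41.82°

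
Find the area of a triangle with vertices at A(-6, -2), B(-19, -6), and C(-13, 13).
Using the coordinate formula: Area = (1/2)|x₁(y₂-y₃) + x₂(y₃-y₁) + x₃(y₁-y₂)|
Area = (1/2)|(-6)((-6)-13) + (-19)(13-(-2)) + (-13)((-2)-(-6))|
Area = (1/2)|(-6)*(-19) + (-19)*15 + (-13)*4|
Area = (1/2)|114 + (-285) + (-52)|
Area = (1/2)*223 = 111.50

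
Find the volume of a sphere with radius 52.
Volume = (4/3) * pi * r³
Volume = (4/3) * pi * 52³
Volume = (4/3) * pi * 140608
Volume = 588977.41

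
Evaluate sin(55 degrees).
sin(55 degrees) = 0.8192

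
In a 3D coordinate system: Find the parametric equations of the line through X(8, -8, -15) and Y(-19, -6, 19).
Direction vector d = Y - X = (-27, 2, 34)
x = 8 - 27t, y = -8 + 2t, z = -15 + 34t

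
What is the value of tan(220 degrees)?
tan(220 degrees) = 0.8391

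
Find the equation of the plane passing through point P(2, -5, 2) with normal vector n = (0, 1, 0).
d = n·P = (0)(2) + (1)(-5) + (0)(2) = -5
Plane: y = -5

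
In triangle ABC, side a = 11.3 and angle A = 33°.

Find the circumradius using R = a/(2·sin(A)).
R = a/(2·sin(A)) = 11.3/(2·sin(33°))
R = 11.3/(2·0.544639) = 11.3/1.089278 = 10.37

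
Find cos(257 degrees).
cos(257 degrees) = -0.225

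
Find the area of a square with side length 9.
Area = s²
Area = 9²
Area = 81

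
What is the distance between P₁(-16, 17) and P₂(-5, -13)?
Using the distance formula: d = sqrt((x₂-x₁)² + (y₂-y₁)²)
dx = (-5) - (-16) = 11
dy = (-13) - 17 = -30
d = sqrt(11² + (-30)²) = sqrt(121 + 900) = sqrt(1021) = 31.95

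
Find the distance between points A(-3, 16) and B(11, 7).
Using the distance formula: d = sqrt((x₂-x₁)² + (y₂-y₁)²)
dx = 11 - (-3) = 14
dy = 7 - 16 = -9
d = sqrt(14² + (-9)²) = sqrt(196 + 81) = sqrt(277) = 16.64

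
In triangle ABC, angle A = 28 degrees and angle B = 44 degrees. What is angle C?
Sum of angles in a triangle = 180 degrees
Third angle = 180 - 28 - 44
Third angle = 108 degrees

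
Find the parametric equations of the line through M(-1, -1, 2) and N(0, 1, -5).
Direction vector d = N - M = (1, 2, -7)
x = -1 + t, y = -1 + 2t, z = 2 - 7t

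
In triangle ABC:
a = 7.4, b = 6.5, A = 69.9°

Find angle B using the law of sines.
sin(B)/b = sin(A)/a
sin(B) = b·sin(A)/a = 6.5·sin(69.9°)/7.4 = 0.824880
B = arcsin(0.824880) = 55.58°  (b ≤ a, so B ≤ A and the acute solution is unique)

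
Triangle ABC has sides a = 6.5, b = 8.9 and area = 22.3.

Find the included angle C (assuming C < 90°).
Area = ½ab·sin(C)  →  sin(C) = 2·Area/(ab)
sin(C) = 2·22.3/(6.5·8.9) = 0.770959
C = arcsin(0.770959) = 50.44°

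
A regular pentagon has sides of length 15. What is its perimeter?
Perimeter = number of sides * side length
Perimeter = 5 * 15
Perimeter = 75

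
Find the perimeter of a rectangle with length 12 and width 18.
Perimeter = 2 * (length + width)
Perimeter = 2 * (12 + 18)
Perimeter = 2 * 30
Perimeter = 60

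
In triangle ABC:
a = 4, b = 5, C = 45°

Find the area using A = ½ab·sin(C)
A = ½·4·5·sin(45°) = ½·20·0.707107 = 7.071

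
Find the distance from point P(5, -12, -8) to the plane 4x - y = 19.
d = |4(5) + (-1)(-12) + 0(-8) - (19)| / √(4² + (-1)² + 0²) = 13/√17 = 3.153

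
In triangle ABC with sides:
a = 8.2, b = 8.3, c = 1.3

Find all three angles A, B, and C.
By the law of cosines:
cos(A) = (b² + c² - a²)/(2bc) = 0.154773  →  A = 81.1°
cos(B) = (a² + c² - b²)/(2ac) = 0.001876  →  B = 89.89°
cos(C) = (a² + b² - c²)/(2ab) = 0.987658  →  C = 9.011°
Check: A + B + C = 180.0° ✓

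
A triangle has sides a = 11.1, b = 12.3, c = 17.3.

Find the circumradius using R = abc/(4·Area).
s = (a+b+c)/2 = 20.35
Area = √(s(s-a)(s-b)(s-c)) = √(20.35·9.25·8.05·3.05) = 67.9831
R = abc/(4·Area) = (11.1·12.3·17.3)/(4·67.9831) = 2361.969/271.9324 = 8.686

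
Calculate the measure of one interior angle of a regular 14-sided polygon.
Interior angle of a regular n-gon = (n-2)*180/n
Interior angle = (14-2)*180/14
Interior angle = 12*180/14
Interior angle = 2160/14
Interior angle = 154.29 degrees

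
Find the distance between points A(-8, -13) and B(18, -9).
Using the distance formula: d = sqrt((x₂-x₁)² + (y₂-y₁)²)
dx = 18 - (-8) = 26
dy = (-9) - (-13) = 4
d = sqrt(26² + 4²) = sqrt(676 + 16) = sqrt(692) = 26.31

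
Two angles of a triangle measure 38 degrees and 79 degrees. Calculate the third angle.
Sum of angles in a triangle = 180 degrees
Third angle = 180 - 38 - 79
Third angle = 63 degrees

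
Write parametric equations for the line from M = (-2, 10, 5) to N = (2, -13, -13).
Direction vector d = N - M = (4, -23, -18)
x = -2 + 4t, y = 10 - 23t, z = 5 - 18t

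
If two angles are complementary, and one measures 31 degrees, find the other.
Complementary angles sum to 90 degrees.
Other angle = 90 - 31
Other angle = 59 degrees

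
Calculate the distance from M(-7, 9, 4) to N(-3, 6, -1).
d = √[(4)² + (-3)² + (-5)²] = √50 = 7.071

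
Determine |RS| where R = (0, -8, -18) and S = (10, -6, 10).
d = √[(10)² + (2)² + (28)²] = √888 = 29.8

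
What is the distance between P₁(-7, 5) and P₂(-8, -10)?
Using the distance formula: d = sqrt((x₂-x₁)² + (y₂-y₁)²)
dx = (-8) - (-7) = -1
dy = (-10) - 5 = -15
d = sqrt((-1)² + (-15)²) = sqrt(1 + 225) = sqrt(226) = 15.03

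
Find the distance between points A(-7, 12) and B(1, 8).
Using the distance formula: d = sqrt((x₂-x₁)² + (y₂-y₁)²)
dx = 1 - (-7) = 8
dy = 8 - 12 = -4
d = sqrt(8² + (-4)²) = sqrt(64 + 16) = sqrt(80) = 8.94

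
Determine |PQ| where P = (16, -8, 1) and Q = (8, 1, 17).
d = √[(-8)² + (9)² + (16)²] = √401 = 20.02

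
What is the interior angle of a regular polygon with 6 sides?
Interior angle of a regular n-gon = (n-2)*180/n
Interior angle = (6-2)*180/6
Interior angle = 4*180/6
Interior angle = 720/6
Interior angle = 120 degrees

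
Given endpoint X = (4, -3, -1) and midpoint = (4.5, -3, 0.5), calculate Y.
Y = (2×4.5 - 4, 2×(-3) - (-3), 2×0.5 - (-1)) = (5, -3, 2)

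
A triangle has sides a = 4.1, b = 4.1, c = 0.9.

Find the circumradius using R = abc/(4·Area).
s = (a+b+c)/2 = 4.55
Area = √(s(s-a)(s-b)(s-c)) = √(4.55·0.45·0.45·3.65) = 1.83385
R = abc/(4·Area) = (4.1·4.1·0.9)/(4·1.83385) = 15.129/7.3354 = 2.062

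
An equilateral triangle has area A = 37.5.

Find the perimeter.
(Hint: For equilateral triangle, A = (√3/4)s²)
A = (√3/4)s²  →  s² = 4A/√3 = 4·37.5/√3 = 86.6025
s = 9.30605
Perimeter = 3s = 27.92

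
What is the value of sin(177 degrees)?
sin(177 degrees) = 0.0523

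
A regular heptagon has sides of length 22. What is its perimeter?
Perimeter = number of sides * side length
Perimeter = 7 * 22
Perimeter = 154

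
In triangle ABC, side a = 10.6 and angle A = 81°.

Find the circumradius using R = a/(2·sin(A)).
R = a/(2·sin(A)) = 10.6/(2·sin(81°))
R = 10.6/(2·0.987688) = 10.6/1.975377 = 5.366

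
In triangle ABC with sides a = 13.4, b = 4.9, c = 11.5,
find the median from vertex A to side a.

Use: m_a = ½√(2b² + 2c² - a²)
m_a = ½√(2·4.9² + 2·11.5² - 13.4²)
m_a = ½√(48.02 + 264.5 - 179.56) = ½√132.96 = 5.765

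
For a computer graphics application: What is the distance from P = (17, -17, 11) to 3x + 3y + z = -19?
d = |3(17) + 3(-17) + 1(11) - (-19)| / √(3² + 3² + 1²) = 30/√19 = 6.882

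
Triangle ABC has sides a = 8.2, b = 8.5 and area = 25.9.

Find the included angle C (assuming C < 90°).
Area = ½ab·sin(C)  →  sin(C) = 2·Area/(ab)
sin(C) = 2·25.9/(8.2·8.5) = 0.743185
C = arcsin(0.743185) = 48°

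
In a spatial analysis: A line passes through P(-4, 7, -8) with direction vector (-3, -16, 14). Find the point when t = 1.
P(1) = (-4 + (-3)(1), 7 + (-16)(1), -8 + 14(1)) = (-7, -9, 6)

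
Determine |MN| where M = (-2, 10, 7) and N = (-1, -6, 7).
d = √[(1)² + (-16)² + (0)²] = √257 = 16.03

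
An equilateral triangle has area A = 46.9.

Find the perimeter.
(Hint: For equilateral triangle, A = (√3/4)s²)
A = (√3/4)s²  →  s² = 4A/√3 = 4·46.9/√3 = 108.311
s = 10.4073
Perimeter = 3s = 31.22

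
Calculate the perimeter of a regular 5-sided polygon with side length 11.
Perimeter = number of sides * side length
Perimeter = 5 * 11
Perimeter = 55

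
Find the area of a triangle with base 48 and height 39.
Area = (1/2) * base * height
Area = (1/2) * 48 * 39
Area = 936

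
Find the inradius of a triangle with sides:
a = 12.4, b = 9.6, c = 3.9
s = (a+b+c)/2 = (12.4+9.6+3.9)/2 = 12.95
Area = √(s(s-a)(s-b)(s-c)) = √(12.95·0.55·3.35·9.05) = 14.6948
r = Area/s = 14.6948/12.95 = 1.135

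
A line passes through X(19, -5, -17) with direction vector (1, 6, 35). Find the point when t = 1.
P(1) = (19 + 1(1), -5 + 6(1), -17 + 35(1)) = (20, 1, 18)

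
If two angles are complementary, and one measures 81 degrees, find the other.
Complementary angles sum to 90 degrees.
Other angle = 90 - 81
Other angle = 9 degrees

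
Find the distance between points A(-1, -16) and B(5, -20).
Using the distance formula: d = sqrt((x₂-x₁)² + (y₂-y₁)²)
dx = 5 - (-1) = 6
dy = (-20) - (-16) = -4
d = sqrt(6² + (-4)²) = sqrt(36 + 16) = sqrt(52) = 7.21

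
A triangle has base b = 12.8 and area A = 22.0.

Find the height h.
A = ½bh  →  h = 2A/b
h = 2·22.0/12.8 = 3.438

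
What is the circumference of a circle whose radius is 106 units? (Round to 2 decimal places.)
Circumference = 2 * pi * r
Circumference = 2 * pi * 106
Circumference = 666.02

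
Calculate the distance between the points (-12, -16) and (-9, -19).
Using the distance formula: d = sqrt((x₂-x₁)² + (y₂-y₁)²)
dx = (-9) - (-12) = 3
dy = (-19) - (-16) = -3
d = sqrt(3² + (-3)²) = sqrt(9 + 9) = sqrt(18) = 4.24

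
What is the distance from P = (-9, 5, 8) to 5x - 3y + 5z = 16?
d = |5(-9) + (-3)(5) + 5(8) - (16)| / √(5² + (-3)² + 5²) = 36/√59 = 4.687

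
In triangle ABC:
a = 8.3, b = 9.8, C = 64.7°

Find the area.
Using A = ½ab·sin(C):
A = ½·8.3·9.8·sin(64.7°) = ½·81.34·0.904083 = 36.77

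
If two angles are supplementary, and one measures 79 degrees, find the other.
Supplementary angles sum to 180 degrees.
Other angle = 180 - 79
Other angle = 101 degrees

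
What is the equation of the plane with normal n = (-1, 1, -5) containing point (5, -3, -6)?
d = n·P = (-1)(5) + (1)(-3) + (-5)(-6) = 22
Plane: -x + y - 5z = 22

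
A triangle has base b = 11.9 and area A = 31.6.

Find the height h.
A = ½bh  →  h = 2A/b
h = 2·31.6/11.9 = 5.311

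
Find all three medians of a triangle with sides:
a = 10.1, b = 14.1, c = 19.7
Using m_x = ½√(2y² + 2z² - x²):
m_a = ½√(2·14.1² + 2·19.7² - 10.1²) = ½√1071.79 = 16.37
m_b = ½√(2·10.1² + 2·19.7² - 14.1²) = ½√781.39 = 13.98
m_c = ½√(2·10.1² + 2·14.1² - 19.7²) = ½√213.55 = 7.307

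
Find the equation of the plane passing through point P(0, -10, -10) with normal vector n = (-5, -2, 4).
d = n·P = (-5)(0) + (-2)(-10) + (4)(-10) = -20
Plane: -5x - 2y + 4z = -20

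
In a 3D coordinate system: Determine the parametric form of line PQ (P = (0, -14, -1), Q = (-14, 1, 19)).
Direction vector d = Q - P = (-14, 15, 20)
x = 0 - 14t, y = -14 + 15t, z = -1 + 20t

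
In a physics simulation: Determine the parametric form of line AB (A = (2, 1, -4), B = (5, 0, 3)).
Direction vector d = B - A = (3, -1, 7)
x = 2 + 3t, y = 1 - t, z = -4 + 7t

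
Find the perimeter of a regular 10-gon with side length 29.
Perimeter = number of sides * side length
Perimeter = 10 * 29
Perimeter = 290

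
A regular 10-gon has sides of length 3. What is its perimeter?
Perimeter = number of sides * side length
Perimeter = 10 * 3
Perimeter = 30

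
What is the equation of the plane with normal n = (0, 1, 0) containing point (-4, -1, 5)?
d = n·P = (0)(-4) + (1)(-1) + (0)(5) = -1
Plane: y = -1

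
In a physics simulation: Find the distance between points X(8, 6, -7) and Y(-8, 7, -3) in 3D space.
d = √[(-16)² + (1)² + (4)²] = √273 = 16.52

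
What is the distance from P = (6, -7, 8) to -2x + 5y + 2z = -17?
d = |(-2)(6) + 5(-7) + 2(8) - (-17)| / √((-2)² + 5² + 2²) = 14/√33 = 2.437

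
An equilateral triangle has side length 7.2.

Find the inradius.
For an equilateral triangle, r = s/(2√3) where s is the side.
r = 7.2/(2√3) = 7.2/3.464102 = 2.078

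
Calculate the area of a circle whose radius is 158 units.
Area = pi * r²
Area = pi * 158²
Area = pi * 24964
Area = 78426.72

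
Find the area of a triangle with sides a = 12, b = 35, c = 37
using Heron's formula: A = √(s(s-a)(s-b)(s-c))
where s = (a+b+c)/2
s = (12+35+37)/2 = 42
A = √(42·30·7·5) = √44100 = 210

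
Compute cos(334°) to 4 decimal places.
cos(334 degrees) = 0.8988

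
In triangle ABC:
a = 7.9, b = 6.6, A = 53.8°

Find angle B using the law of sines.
sin(B)/b = sin(A)/a
sin(B) = b·sin(A)/a = 6.6·sin(53.8°)/7.9 = 0.674169
B = arcsin(0.674169) = 42.39°  (b ≤ a, so B ≤ A and the acute solution is unique)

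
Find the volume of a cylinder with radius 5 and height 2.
Volume = pi * r² * h
Volume = pi * 5² * 2
Volume = pi * 25 * 2
Volume = pi * 50
Volume = 157.08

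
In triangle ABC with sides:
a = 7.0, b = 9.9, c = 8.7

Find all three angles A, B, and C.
By the law of cosines:
cos(A) = (b² + c² - a²)/(2bc) = 0.723906  →  A = 43.62°
cos(B) = (a² + c² - b²)/(2ac) = 0.219048  →  B = 77.35°
cos(C) = (a² + b² - c²)/(2ab) = 0.514574  →  C = 59.03°
Check: A + B + C = 180.0° ✓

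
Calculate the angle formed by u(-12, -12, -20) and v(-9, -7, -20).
u·v = 592, |u|² = 688, |v|² = 530
cos θ = 592/√364640 ≈ 0.9804
θ ≈ 11.37°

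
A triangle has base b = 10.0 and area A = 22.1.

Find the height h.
A = ½bh  →  h = 2A/b
h = 2·22.1/10.0 = 4.42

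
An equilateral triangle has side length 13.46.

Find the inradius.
For an equilateral triangle, r = s/(2√3) where s is the side.
r = 13.46/(2√3) = 13.46/3.464102 = 3.886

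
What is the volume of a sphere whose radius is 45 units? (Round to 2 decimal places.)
Volume = (4/3) * pi * r³
Volume = (4/3) * pi * 45³
Volume = (4/3) * pi * 91125
Volume = 381703.51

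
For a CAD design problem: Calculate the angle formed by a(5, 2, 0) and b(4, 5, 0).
a·b = 30, |a|² = 29, |b|² = 41
cos θ = 30/√1189 ≈ 0.87
θ ≈ 29.54°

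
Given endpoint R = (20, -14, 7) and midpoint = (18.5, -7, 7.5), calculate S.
S = (2×18.5 - 20, 2×(-7) - (-14), 2×7.5 - 7) = (17, 0, 8)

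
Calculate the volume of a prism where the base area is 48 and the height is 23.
Volume = base area * height
Volume = 48 * 23
Volume = 1104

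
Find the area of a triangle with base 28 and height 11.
Area = (1/2) * base * height
Area = (1/2) * 28 * 11
Area = 154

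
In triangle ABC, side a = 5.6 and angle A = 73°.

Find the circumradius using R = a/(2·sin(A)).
R = a/(2·sin(A)) = 5.6/(2·sin(73°))
R = 5.6/(2·0.956305) = 5.6/1.912610 = 2.928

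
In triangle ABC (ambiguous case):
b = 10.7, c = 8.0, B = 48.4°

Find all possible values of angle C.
sin(C)/c = sin(B)/b  →  sin(C) = c·sin(B)/b = 8.0·sin(48.4°)/10.7 = 0.559101
C₁ = arcsin(0.559101) = 33.99°,  C₂ = 180° - C₁ = 146.01°
Check C₂: A = 180° - 48.4° - 146.01° = -14.41° ≤ 0, rejected
C = 33.99° (one solution)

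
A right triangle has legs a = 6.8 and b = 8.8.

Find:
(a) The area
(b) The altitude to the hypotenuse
(a) Area = ½ab = ½·6.8·8.8 = 29.92
(b) Hypotenuse c = √(6.8² + 8.8²) = √123.68 = 11.1212
    Area = ½·c·h_c  →  h_c = 2·Area/c = 2·29.92/11.1212 = 5.381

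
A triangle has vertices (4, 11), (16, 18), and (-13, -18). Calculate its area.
Using the coordinate formula: Area = (1/2)|x₁(y₂-y₃) + x₂(y₃-y₁) + x₃(y₁-y₂)|
Area = (1/2)|4(18-(-18)) + 16((-18)-11) + (-13)(11-18)|
Area = (1/2)|4*36 + 16*(-29) + (-13)*(-7)|
Area = (1/2)|144 + (-464) + 91|
Area = (1/2)*229 = 114.50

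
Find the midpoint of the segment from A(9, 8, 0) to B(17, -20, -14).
Midpoint = ((9+17)/2, (8-20)/2, (0-14)/2) = (13, -6, -7)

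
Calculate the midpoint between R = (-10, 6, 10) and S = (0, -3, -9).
Midpoint = ((-10+0)/2, (6-3)/2, (10-9)/2) = (-5, 1.5, 0.5)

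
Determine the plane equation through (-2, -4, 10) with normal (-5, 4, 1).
d = n·P = (-5)(-2) + (4)(-4) + (1)(10) = 4
Plane: -5x + 4y + z = 4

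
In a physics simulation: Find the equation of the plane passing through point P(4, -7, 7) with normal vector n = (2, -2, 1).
d = n·P = (2)(4) + (-2)(-7) + (1)(7) = 29
Plane: 2x - 2y + z = 29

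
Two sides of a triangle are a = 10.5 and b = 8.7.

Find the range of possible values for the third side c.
By the triangle inequality: |a - b| < c < a + b
|10.5 - 8.7| < c < 10.5 + 8.7
1.8 < c < 19.2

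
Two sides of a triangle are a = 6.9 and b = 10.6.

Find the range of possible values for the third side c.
By the triangle inequality: |a - b| < c < a + b
|6.9 - 10.6| < c < 6.9 + 10.6
3.7 < c < 17.5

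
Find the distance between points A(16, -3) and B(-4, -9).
Using the distance formula: d = sqrt((x₂-x₁)² + (y₂-y₁)²)
dx = (-4) - 16 = -20
dy = (-9) - (-3) = -6
d = sqrt((-20)² + (-6)²) = sqrt(400 + 36) = sqrt(436) = 20.88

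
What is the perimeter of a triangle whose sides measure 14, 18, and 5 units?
Perimeter = sum of all sides
Perimeter = 14 + 18 + 5
Perimeter = 37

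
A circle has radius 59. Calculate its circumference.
Circumference = 2 * pi * r
Circumference = 2 * pi * 59
Circumference = 370.71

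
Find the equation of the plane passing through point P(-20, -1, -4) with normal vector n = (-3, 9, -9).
d = n·P = (-3)(-20) + (9)(-1) + (-9)(-4) = 87
Plane: -3x + 9y - 9z = 87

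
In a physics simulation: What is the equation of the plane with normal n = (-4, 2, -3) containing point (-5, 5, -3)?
d = n·P = (-4)(-5) + (2)(5) + (-3)(-3) = 39
Plane: -4x + 2y - 3z = 39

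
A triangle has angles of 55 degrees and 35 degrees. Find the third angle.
Sum of angles in a triangle = 180 degrees
Third angle = 180 - 55 - 35
Third angle = 90 degrees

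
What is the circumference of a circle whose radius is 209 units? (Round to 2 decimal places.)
Circumference = 2 * pi * r
Circumference = 2 * pi * 209
Circumference = 1313.19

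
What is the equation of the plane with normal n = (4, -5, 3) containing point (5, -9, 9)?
d = n·P = (4)(5) + (-5)(-9) + (3)(9) = 92
Plane: 4x - 5y + 3z = 92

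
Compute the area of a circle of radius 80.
Area = pi * r²
Area = pi * 80²
Area = pi * 6400
Area = 20106.19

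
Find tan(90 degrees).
tan(90 degrees) = undefined
Decimal approximation: undefined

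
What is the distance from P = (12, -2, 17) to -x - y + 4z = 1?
d = |(-1)(12) + (-1)(-2) + 4(17) - (1)| / √((-1)² + (-1)² + 4²) = 57/√18 = 13.44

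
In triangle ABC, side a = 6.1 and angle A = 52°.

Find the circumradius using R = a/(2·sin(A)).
R = a/(2·sin(A)) = 6.1/(2·sin(52°))
R = 6.1/(2·0.788011) = 6.1/1.576022 = 3.871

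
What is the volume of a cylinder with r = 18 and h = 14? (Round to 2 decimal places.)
Volume = pi * r² * h
Volume = pi * 18² * 14
Volume = pi * 324 * 14
Volume = pi * 4536
Volume = 14250.26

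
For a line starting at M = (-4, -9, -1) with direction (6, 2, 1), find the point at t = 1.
P(1) = (-4 + 6(1), -9 + 2(1), -1 + 1(1)) = (2, -7, 0)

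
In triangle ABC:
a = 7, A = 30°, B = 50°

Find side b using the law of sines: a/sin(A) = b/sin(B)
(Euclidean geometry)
b = a·sin(B)/sin(A) = 7·sin(50°)/sin(30°)
b = 7·0.766044/0.500000 = 10.72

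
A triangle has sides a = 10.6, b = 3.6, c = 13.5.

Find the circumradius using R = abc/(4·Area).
s = (a+b+c)/2 = 13.85
Area = √(s(s-a)(s-b)(s-c)) = √(13.85·3.25·10.25·0.35) = 12.7076
R = abc/(4·Area) = (10.6·3.6·13.5)/(4·12.7076) = 515.16/50.8304 = 10.13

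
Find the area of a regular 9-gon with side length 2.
For a regular 9-gon with side length s = 2:
Apothem a = s / (2*tan(pi/9)) = 2 / (2*tan(pi/9)) ≈ 2.7475
Perimeter P = 9 * 2 = 18
Area = (1/2) * P * a = (1/2) * 18 * 2.7475 = 24.73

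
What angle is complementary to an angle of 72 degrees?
Complementary angles sum to 90 degrees.
Other angle = 90 - 72
Other angle = 18 degrees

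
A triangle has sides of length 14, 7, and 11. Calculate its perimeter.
Perimeter = sum of all sides
Perimeter = 14 + 7 + 11
Perimeter = 32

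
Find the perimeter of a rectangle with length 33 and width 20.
Perimeter = 2 * (length + width)
Perimeter = 2 * (33 + 20)
Perimeter = 2 * 53
Perimeter = 106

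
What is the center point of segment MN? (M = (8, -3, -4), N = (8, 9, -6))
Midpoint = ((8+8)/2, (-3+9)/2, (-4-6)/2) = (8, 3, -5)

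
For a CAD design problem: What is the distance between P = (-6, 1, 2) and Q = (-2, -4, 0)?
d = √[(4)² + (-5)² + (-2)²] = √45 = 6.708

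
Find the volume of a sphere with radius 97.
Volume = (4/3) * pi * r³
Volume = (4/3) * pi * 97³
Volume = (4/3) * pi * 912673
Volume = 3822995.72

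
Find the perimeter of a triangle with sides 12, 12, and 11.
Perimeter = sum of all sides
Perimeter = 12 + 12 + 11
Perimeter = 35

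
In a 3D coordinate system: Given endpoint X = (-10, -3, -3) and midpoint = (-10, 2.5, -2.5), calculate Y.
Y = (2×(-10) - (-10), 2×2.5 - (-3), 2×(-2.5) - (-3)) = (-10, 8, -2)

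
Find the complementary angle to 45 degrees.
Complementary angles sum to 90 degrees.
Other angle = 90 - 45
Other angle = 45 degrees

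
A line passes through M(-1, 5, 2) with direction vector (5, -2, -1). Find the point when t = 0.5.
P(0.5) = (-1 + 5(0.5), 5 + (-2)(0.5), 2 + (-1)(0.5)) = (1.5, 4, 1.5)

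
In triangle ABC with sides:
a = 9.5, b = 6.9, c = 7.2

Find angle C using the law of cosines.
cos(C) = (a² + b² - c²)/(2ab)
cos(C) = (9.5² + 6.9² - 7.2²)/(2·9.5·6.9) = 86.02/131.1 = 0.656140
C = arccos(0.656140) = 48.99°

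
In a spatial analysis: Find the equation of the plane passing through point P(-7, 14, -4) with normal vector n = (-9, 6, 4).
d = n·P = (-9)(-7) + (6)(14) + (4)(-4) = 131
Plane: -9x + 6y + 4z = 131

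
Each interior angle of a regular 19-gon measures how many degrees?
Interior angle of a regular n-gon = (n-2)*180/n
Interior angle = (19-2)*180/19
Interior angle = 17*180/19
Interior angle = 3060/19
Interior angle = 161.05 degrees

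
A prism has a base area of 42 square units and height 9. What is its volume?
Volume = base area * height
Volume = 42 * 9
Volume = 378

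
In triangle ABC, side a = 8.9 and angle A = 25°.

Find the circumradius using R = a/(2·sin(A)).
R = a/(2·sin(A)) = 8.9/(2·sin(25°))
R = 8.9/(2·0.422618) = 8.9/0.845237 = 10.53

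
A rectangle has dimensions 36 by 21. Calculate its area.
Area = length * width
Area = 36 * 21
Area = 756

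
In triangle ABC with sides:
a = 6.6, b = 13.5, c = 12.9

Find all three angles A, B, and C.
By the law of cosines:
cos(A) = (b² + c² - a²)/(2bc) = 0.875969  →  A = 28.84°
cos(B) = (a² + c² - b²)/(2ac) = 0.162791  →  B = 80.63°
cos(C) = (a² + b² - c²)/(2ab) = 0.333333  →  C = 70.53°
Check: A + B + C = 180.0° ✓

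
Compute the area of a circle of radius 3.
Area = pi * r²
Area = pi * 3²
Area = pi * 9
Area = 28.27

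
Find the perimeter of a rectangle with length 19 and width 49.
Perimeter = 2 * (length + width)
Perimeter = 2 * (19 + 49)
Perimeter = 2 * 68
Perimeter = 136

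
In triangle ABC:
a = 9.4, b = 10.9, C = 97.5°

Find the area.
Using A = ½ab·sin(C):
A = ½·9.4·10.9·sin(97.5°) = ½·102.46·0.991445 = 50.79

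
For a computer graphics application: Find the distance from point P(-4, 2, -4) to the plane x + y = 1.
d = |1(-4) + 1(2) + 0(-4) - (1)| / √(1² + 1² + 0²) = 3/√2 = 2.121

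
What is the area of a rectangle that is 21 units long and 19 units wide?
Area = length * width
Area = 21 * 19
Area = 399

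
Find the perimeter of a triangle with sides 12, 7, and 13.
Perimeter = sum of all sides
Perimeter = 12 + 7 + 13
Perimeter = 32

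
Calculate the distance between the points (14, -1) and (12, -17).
Using the distance formula: d = sqrt((x₂-x₁)² + (y₂-y₁)²)
dx = 12 - 14 = -2
dy = (-17) - (-1) = -16
d = sqrt((-2)² + (-16)²) = sqrt(4 + 256) = sqrt(260) = 16.12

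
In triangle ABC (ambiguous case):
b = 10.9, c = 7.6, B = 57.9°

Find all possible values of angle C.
sin(C)/c = sin(B)/b  →  sin(C) = c·sin(B)/b = 7.6·sin(57.9°)/10.9 = 0.590654
C₁ = arcsin(0.590654) = 36.2°,  C₂ = 180° - C₁ = 143.8°
Check C₂: A = 180° - 57.9° - 143.8° = -21.7° ≤ 0, rejected
C = 36.2° (one solution)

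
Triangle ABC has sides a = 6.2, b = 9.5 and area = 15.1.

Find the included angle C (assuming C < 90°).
Area = ½ab·sin(C)  →  sin(C) = 2·Area/(ab)
sin(C) = 2·15.1/(6.2·9.5) = 0.512733
C = arcsin(0.512733) = 30.85°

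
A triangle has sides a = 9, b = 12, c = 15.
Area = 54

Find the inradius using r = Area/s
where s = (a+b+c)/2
s = (9+12+15)/2 = 18
r = Area/s = 54/18 = 3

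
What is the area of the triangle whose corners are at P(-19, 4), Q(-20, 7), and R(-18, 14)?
Using the coordinate formula: Area = (1/2)|x₁(y₂-y₃) + x₂(y₃-y₁) + x₃(y₁-y₂)|
Area = (1/2)|(-19)(7-14) + (-20)(14-4) + (-18)(4-7)|
Area = (1/2)|(-19)*(-7) + (-20)*10 + (-18)*(-3)|
Area = (1/2)|133 + (-200) + 54|
Area = (1/2)*13 = 6.50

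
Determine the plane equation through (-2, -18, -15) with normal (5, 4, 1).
d = n·P = (5)(-2) + (4)(-18) + (1)(-15) = -97
Plane: 5x + 4y + z = -97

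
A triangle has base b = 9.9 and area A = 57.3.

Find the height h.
A = ½bh  →  h = 2A/b
h = 2·57.3/9.9 = 11.58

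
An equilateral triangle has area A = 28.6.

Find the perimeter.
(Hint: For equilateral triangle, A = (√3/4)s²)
A = (√3/4)s²  →  s² = 4A/√3 = 4·28.6/√3 = 66.0489
s = 8.12705
Perimeter = 3s = 24.38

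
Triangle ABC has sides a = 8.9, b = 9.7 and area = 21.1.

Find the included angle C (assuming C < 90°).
Area = ½ab·sin(C)  →  sin(C) = 2·Area/(ab)
sin(C) = 2·21.1/(8.9·9.7) = 0.488822
C = arcsin(0.488822) = 29.26°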